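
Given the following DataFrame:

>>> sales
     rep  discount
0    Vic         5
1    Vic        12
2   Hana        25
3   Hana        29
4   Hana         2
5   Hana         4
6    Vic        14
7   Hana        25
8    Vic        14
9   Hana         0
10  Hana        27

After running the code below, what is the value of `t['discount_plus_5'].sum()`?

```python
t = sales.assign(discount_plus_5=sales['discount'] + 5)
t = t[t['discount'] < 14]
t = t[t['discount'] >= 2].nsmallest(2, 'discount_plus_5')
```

16

add column discount_plus_5 = sales['discount'] + 5:
     rep  discount  discount_plus_5
0    Vic         5               10
1    Vic        12               17
2   Hana        25               30
3   Hana        29               34
4   Hana         2                7
5   Hana         4                9
6    Vic        14               19
7   Hana        25               30
8    Vic        14               19
9   Hana         0                5
10  Hana        27               32
filter rows where discount < 14:
    rep  discount  discount_plus_5
0   Vic         5               10
1   Vic        12               17
4  Hana         2                7
5  Hana         4                9
9  Hana         0                5
filter rows where discount >= 2:
    rep  discount  discount_plus_5
0   Vic         5               10
1   Vic        12               17
4  Hana         2                7
5  Hana         4                9
take 2 rows with smallest discount_plus_5:
    rep  discount  discount_plus_5
4  Hana         2                7
5  Hana         4                9
Then the sum of column 'discount_plus_5': 16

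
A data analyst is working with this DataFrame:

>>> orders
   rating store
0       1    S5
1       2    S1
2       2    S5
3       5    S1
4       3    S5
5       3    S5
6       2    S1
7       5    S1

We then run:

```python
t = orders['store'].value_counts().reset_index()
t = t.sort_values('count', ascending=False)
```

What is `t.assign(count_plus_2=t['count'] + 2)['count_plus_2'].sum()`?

12

value_counts of store:
store
S5    4
S1    4
Name: count, dtype: int64
reset_index():
  store  count
0    S5      4
1    S1      4
sort by count descending:
  store  count
0    S5      4
1    S1      4
add column count_plus_2 = t['count'] + 2:
  store  count  count_plus_2
0    S5      4             6
1    S1      4             6
Taking the sum of column 'count_plus_2' gives 12.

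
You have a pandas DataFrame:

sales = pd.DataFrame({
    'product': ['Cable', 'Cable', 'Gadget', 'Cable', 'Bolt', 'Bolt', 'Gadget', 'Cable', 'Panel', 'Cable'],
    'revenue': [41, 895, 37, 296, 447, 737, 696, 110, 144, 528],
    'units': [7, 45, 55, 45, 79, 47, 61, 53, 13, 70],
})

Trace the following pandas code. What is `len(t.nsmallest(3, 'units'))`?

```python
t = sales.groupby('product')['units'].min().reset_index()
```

3

group by product, min of units:
product
Bolt      47
Cable      7
Gadget    55
Panel     13
Name: units, dtype: int64
reset_index():
  product  units
0    Bolt     47
1   Cable      7
2  Gadget     55
3   Panel     13
take 3 rows with smallest units:
  product  units
1   Cable      7
3   Panel     13
0    Bolt     47
Hence 3.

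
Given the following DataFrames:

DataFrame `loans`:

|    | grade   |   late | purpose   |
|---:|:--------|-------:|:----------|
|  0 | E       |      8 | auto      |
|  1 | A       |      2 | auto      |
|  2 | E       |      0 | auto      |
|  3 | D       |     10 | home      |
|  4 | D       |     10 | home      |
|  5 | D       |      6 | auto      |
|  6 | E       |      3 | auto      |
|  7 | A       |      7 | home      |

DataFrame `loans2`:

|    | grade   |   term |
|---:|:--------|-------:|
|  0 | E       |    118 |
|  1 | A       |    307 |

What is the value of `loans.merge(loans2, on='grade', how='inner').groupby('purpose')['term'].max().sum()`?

614

merge on 'grade' (how='inner') → 5 rows:
  grade  late purpose  term
0     E     8    auto   118
1     A     2    auto   307
2     E     0    auto   118
3     E     3    auto   118
4     A     7    home   307
group by purpose, max of term:
purpose
auto    307
home    307
Name: term, dtype: int64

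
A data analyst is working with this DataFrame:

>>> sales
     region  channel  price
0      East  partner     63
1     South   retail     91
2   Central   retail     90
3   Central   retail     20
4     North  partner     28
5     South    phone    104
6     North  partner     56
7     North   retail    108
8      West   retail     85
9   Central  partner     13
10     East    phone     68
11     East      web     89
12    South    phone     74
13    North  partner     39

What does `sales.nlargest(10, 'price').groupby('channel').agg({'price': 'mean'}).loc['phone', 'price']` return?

take 10 rows with largest price:
     region  channel  price
7     North   retail    108
5     South    phone    104
1     South   retail     91
2   Central   retail     90
11     East      web     89
8      West   retail     85
12    South    phone     74
10     East    phone     68
0      East  partner     63
6     North  partner     56
group by channel, mean of price:
         price
channel       
partner   59.5
phone     82.0
retail    93.5
web       89.0
Finally, value at row 'phone', column 'price' = 82.0.

82.0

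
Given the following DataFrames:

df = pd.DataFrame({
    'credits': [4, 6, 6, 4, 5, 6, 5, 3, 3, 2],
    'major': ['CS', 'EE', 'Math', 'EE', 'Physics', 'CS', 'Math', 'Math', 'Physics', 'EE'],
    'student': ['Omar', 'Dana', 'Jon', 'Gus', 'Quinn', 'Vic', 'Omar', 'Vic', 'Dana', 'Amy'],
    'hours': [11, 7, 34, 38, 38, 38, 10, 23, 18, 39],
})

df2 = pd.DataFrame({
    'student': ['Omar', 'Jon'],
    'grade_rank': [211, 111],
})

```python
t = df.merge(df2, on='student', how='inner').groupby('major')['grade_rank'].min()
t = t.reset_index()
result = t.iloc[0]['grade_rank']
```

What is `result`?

merge on 'student' (how='inner') → 3 rows:
   credits major student  hours  grade_rank
0        4    CS    Omar     11         211
1        6  Math     Jon     34         111
2        5  Math    Omar     10         211
group by major, min of grade_rank:
major
CS      211
Math    111
Name: grade_rank, dtype: int64
reset_index():
  major  grade_rank
0    CS         211
1  Math         111

211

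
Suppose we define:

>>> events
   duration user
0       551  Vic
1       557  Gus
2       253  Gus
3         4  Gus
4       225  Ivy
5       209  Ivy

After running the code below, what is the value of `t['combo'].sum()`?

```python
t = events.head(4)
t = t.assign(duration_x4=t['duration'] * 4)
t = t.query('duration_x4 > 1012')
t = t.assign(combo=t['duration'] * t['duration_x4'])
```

2455400

take first 4 rows:
   duration user
0       551  Vic
1       557  Gus
2       253  Gus
3         4  Gus
add column duration_x4 = t['duration'] * 4:
   duration user  duration_x4
0       551  Vic         2204
1       557  Gus         2228
2       253  Gus         1012
3         4  Gus           16
filter rows where duration_x4 > 1012:
   duration user  duration_x4
0       551  Vic         2204
1       557  Gus         2228
add column combo = t['duration'] * t['duration_x4']:
   duration user  duration_x4    combo
0       551  Vic         2204  1214404
1       557  Gus         2228  1240996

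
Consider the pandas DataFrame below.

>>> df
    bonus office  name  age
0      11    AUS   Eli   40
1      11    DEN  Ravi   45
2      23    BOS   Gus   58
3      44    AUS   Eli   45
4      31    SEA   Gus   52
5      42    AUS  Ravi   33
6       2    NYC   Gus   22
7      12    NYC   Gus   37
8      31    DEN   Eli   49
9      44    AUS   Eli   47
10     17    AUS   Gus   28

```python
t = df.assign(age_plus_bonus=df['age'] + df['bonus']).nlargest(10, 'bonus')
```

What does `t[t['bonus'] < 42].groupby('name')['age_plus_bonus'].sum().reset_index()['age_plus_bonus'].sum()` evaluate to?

add column age_plus_bonus = df['age'] + df['bonus']:
    bonus office  name  age  age_plus_bonus
0      11    AUS   Eli   40              51
1      11    DEN  Ravi   45              56
2      23    BOS   Gus   58              81
3      44    AUS   Eli   45              89
4      31    SEA   Gus   52              83
5      42    AUS  Ravi   33              75
6       2    NYC   Gus   22              24
7      12    NYC   Gus   37              49
8      31    DEN   Eli   49              80
9      44    AUS   Eli   47              91
10     17    AUS   Gus   28              45
take 10 rows with largest bonus:
    bonus office  name  age  age_plus_bonus
3      44    AUS   Eli   45              89
9      44    AUS   Eli   47              91
5      42    AUS  Ravi   33              75
4      31    SEA   Gus   52              83
8      31    DEN   Eli   49              80
2      23    BOS   Gus   58              81
10     17    AUS   Gus   28              45
7      12    NYC   Gus   37              49
0      11    AUS   Eli   40              51
1      11    DEN  Ravi   45              56
filter rows where bonus < 42:
    bonus office  name  age  age_plus_bonus
4      31    SEA   Gus   52              83
8      31    DEN   Eli   49              80
2      23    BOS   Gus   58              81
10     17    AUS   Gus   28              45
7      12    NYC   Gus   37              49
0      11    AUS   Eli   40              51
1      11    DEN  Ravi   45              56
group by name, sum of age_plus_bonus:
name
Eli     131
Gus     258
Ravi     56
Name: age_plus_bonus, dtype: int64
reset_index():
   name  age_plus_bonus
0   Eli             131
1   Gus             258
2  Ravi              56
Then the sum of column 'age_plus_bonus': 445

445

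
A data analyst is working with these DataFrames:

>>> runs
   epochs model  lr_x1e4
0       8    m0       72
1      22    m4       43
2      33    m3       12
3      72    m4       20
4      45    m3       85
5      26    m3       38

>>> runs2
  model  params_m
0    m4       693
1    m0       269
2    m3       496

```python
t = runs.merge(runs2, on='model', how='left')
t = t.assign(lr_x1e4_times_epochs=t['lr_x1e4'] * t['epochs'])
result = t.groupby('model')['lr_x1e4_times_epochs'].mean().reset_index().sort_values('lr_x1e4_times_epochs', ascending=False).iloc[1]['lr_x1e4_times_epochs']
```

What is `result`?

1193.0

merge on 'model' (how='left') → 6 rows:
   epochs model  lr_x1e4  params_m
0       8    m0       72       269
1      22    m4       43       693
2      33    m3       12       496
3      72    m4       20       693
4      45    m3       85       496
5      26    m3       38       496
add column lr_x1e4_times_epochs = t['lr_x1e4'] * t['epochs']:
   epochs model  lr_x1e4  params_m  lr_x1e4_times_epochs
0       8    m0       72       269                   576
1      22    m4       43       693                   946
2      33    m3       12       496                   396
3      72    m4       20       693                  1440
4      45    m3       85       496                  3825
5      26    m3       38       496                   988
group by model, mean of lr_x1e4_times_epochs:
model
m0     576.000000
m3    1736.333333
m4    1193.000000
Name: lr_x1e4_times_epochs, dtype: float64
reset_index():
  model  lr_x1e4_times_epochs
0    m0            576.000000
1    m3           1736.333333
2    m4           1193.000000
sort by lr_x1e4_times_epochs descending:
  model  lr_x1e4_times_epochs
1    m3           1736.333333
2    m4           1193.000000
0    m0            576.000000
Reading off the value at position 1, column 'lr_x1e4_times_epochs', we get 1193.0.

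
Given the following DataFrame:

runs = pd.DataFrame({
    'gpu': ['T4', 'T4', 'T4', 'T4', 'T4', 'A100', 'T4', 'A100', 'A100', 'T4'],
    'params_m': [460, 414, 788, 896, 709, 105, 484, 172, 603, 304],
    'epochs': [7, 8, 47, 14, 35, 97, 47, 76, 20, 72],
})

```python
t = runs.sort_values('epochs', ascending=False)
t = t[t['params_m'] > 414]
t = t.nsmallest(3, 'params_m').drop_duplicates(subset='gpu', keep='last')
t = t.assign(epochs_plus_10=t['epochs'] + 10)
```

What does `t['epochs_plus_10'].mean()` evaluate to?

sort by epochs descending:
    gpu  params_m  epochs
5  A100       105      97
7  A100       172      76
9    T4       304      72
2    T4       788      47
6    T4       484      47
4    T4       709      35
8  A100       603      20
3    T4       896      14
1    T4       414       8
0    T4       460       7
filter rows where params_m > 414:
    gpu  params_m  epochs
2    T4       788      47
6    T4       484      47
4    T4       709      35
8  A100       603      20
3    T4       896      14
0    T4       460       7
take 3 rows with smallest params_m:
    gpu  params_m  epochs
0    T4       460       7
6    T4       484      47
8  A100       603      20
drop duplicate gpu (keep=last):
    gpu  params_m  epochs
6    T4       484      47
8  A100       603      20
add column epochs_plus_10 = t['epochs'] + 10:
    gpu  params_m  epochs  epochs_plus_10
6    T4       484      47              57
8  A100       603      20              30

43.5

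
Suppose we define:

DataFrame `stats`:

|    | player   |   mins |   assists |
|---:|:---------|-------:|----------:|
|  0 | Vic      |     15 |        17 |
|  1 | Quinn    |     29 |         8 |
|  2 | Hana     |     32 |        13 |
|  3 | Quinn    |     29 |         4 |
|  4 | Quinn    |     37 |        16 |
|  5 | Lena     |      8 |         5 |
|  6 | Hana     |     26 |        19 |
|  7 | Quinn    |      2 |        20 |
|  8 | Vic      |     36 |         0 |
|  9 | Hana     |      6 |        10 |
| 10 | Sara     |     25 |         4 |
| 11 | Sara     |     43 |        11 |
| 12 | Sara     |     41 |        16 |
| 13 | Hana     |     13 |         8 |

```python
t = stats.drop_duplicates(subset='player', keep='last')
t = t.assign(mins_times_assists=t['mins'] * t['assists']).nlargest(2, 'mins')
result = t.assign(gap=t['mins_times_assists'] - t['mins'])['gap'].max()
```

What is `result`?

615

drop duplicate player (keep=last):
   player  mins  assists
5    Lena     8        5
7   Quinn     2       20
8     Vic    36        0
12   Sara    41       16
13   Hana    13        8
add column mins_times_assists = t['mins'] * t['assists']:
   player  mins  assists  mins_times_assists
5    Lena     8        5                  40
7   Quinn     2       20                  40
8     Vic    36        0                   0
12   Sara    41       16                 656
13   Hana    13        8                 104
take 2 rows with largest mins:
   player  mins  assists  mins_times_assists
12   Sara    41       16                 656
8     Vic    36        0                   0
add column gap = t['mins_times_assists'] - t['mins']:
   player  mins  assists  mins_times_assists  gap
12   Sara    41       16                 656  615
8     Vic    36        0                   0  -36
The max of column 'gap' is 615.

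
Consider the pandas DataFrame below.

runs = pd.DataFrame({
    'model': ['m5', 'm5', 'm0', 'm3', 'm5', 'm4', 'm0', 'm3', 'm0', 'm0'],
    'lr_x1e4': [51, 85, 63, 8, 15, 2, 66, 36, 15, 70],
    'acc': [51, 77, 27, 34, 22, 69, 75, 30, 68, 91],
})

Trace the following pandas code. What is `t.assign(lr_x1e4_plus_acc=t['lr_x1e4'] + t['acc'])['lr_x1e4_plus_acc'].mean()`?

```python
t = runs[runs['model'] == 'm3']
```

54.0

filter rows where model == 'm3':
  model  lr_x1e4  acc
3    m3        8   34
7    m3       36   30
add column lr_x1e4_plus_acc = t['lr_x1e4'] + t['acc']:
  model  lr_x1e4  acc  lr_x1e4_plus_acc
3    m3        8   34                42
7    m3       36   30                66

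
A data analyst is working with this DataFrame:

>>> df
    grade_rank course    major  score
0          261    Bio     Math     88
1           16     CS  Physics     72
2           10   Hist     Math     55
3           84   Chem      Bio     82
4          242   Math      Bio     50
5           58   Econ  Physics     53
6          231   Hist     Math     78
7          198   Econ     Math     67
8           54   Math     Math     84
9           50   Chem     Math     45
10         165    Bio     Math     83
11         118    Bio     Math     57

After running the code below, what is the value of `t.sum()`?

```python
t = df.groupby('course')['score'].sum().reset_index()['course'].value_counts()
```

6

group by course, sum of score:
course
Bio     228
CS       72
Chem    127
Econ    120
Hist    133
Math    134
Name: score, dtype: int64
reset_index():
  course  score
0    Bio    228
1     CS     72
2   Chem    127
3   Econ    120
4   Hist    133
5   Math    134
value_counts of course:
course
Bio     1
CS      1
Chem    1
Econ    1
Hist    1
Math    1
Name: count, dtype: int64
Reading off the sum of the resulting series, we get 6.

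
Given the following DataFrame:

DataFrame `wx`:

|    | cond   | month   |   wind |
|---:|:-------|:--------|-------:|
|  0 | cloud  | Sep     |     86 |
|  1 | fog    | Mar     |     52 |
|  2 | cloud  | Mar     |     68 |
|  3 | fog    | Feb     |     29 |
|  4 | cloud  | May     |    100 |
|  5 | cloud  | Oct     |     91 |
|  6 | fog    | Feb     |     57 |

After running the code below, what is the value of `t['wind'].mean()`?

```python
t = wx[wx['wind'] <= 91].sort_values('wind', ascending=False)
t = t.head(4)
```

filter rows where wind <= 91:
    cond month  wind
0  cloud   Sep    86
1    fog   Mar    52
2  cloud   Mar    68
3    fog   Feb    29
5  cloud   Oct    91
6    fog   Feb    57
sort by wind descending:
    cond month  wind
5  cloud   Oct    91
0  cloud   Sep    86
2  cloud   Mar    68
6    fog   Feb    57
1    fog   Mar    52
3    fog   Feb    29
take first 4 rows:
    cond month  wind
5  cloud   Oct    91
0  cloud   Sep    86
2  cloud   Mar    68
6    fog   Feb    57
So mean() = 75.5.

75.5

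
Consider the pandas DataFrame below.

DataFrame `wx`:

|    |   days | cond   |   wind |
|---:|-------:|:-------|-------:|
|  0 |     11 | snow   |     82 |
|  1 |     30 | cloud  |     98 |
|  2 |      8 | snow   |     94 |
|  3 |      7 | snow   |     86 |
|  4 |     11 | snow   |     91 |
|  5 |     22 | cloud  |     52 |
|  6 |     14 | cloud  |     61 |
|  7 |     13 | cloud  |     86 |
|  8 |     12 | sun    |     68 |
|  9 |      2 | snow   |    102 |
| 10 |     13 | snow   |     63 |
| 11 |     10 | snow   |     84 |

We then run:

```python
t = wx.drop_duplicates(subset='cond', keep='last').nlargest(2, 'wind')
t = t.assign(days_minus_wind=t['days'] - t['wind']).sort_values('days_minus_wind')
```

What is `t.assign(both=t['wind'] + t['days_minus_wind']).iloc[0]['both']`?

drop duplicate cond (keep=last):
    days   cond  wind
7     13  cloud    86
8     12    sun    68
11    10   snow    84
take 2 rows with largest wind:
    days   cond  wind
7     13  cloud    86
11    10   snow    84
add column days_minus_wind = t['days'] - t['wind']:
    days   cond  wind  days_minus_wind
7     13  cloud    86              -73
11    10   snow    84              -74
sort by days_minus_wind:
    days   cond  wind  days_minus_wind
11    10   snow    84              -74
7     13  cloud    86              -73
add column both = t['wind'] + t['days_minus_wind']:
    days   cond  wind  days_minus_wind  both
11    10   snow    84              -74    10
7     13  cloud    86              -73    13

10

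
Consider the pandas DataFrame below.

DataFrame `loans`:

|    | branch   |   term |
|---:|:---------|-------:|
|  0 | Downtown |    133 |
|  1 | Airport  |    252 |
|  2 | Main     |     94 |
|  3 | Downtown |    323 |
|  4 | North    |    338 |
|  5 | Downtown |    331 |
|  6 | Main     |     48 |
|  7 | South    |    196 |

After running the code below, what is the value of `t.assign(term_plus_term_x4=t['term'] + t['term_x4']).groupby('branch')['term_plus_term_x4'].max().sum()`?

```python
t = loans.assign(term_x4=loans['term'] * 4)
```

6055

add column term_x4 = loans['term'] * 4:
     branch  term  term_x4
0  Downtown   133      532
1   Airport   252     1008
2      Main    94      376
3  Downtown   323     1292
4     North   338     1352
5  Downtown   331     1324
6      Main    48      192
7     South   196      784
add column term_plus_term_x4 = t['term'] + t['term_x4']:
     branch  term  term_x4  term_plus_term_x4
0  Downtown   133      532                665
1   Airport   252     1008               1260
2      Main    94      376                470
3  Downtown   323     1292               1615
4     North   338     1352               1690
5  Downtown   331     1324               1655
6      Main    48      192                240
7     South   196      784                980
group by branch, max of term_plus_term_x4:
branch
Airport     1260
Downtown    1655
Main         470
North       1690
South        980
Name: term_plus_term_x4, dtype: int64
Then the sum of the resulting series: 6055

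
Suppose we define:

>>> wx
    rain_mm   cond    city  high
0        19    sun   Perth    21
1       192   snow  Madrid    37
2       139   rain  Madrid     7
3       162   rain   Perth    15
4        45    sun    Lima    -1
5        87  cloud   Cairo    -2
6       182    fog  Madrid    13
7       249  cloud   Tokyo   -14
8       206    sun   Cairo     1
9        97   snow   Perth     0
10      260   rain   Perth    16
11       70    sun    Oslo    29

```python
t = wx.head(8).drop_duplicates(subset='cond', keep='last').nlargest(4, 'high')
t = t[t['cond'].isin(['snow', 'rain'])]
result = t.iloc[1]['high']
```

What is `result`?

15

take first 8 rows:
   rain_mm   cond    city  high
0       19    sun   Perth    21
1      192   snow  Madrid    37
2      139   rain  Madrid     7
3      162   rain   Perth    15
4       45    sun    Lima    -1
5       87  cloud   Cairo    -2
6      182    fog  Madrid    13
7      249  cloud   Tokyo   -14
drop duplicate cond (keep=last):
   rain_mm   cond    city  high
1      192   snow  Madrid    37
3      162   rain   Perth    15
4       45    sun    Lima    -1
6      182    fog  Madrid    13
7      249  cloud   Tokyo   -14
take 4 rows with largest high:
   rain_mm  cond    city  high
1      192  snow  Madrid    37
3      162  rain   Perth    15
6      182   fog  Madrid    13
4       45   sun    Lima    -1
filter rows where cond in ['snow', 'rain']:
   rain_mm  cond    city  high
1      192  snow  Madrid    37
3      162  rain   Perth    15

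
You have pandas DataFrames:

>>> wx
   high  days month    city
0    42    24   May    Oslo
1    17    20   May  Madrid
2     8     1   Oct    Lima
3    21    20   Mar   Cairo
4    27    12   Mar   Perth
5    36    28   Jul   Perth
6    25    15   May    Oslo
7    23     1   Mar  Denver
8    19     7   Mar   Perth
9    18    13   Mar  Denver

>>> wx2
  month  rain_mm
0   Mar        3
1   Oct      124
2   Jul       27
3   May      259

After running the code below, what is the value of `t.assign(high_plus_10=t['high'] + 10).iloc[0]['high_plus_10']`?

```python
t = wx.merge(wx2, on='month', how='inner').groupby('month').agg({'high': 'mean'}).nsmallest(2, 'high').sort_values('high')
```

18.0

merge on 'month' (how='inner') → 10 rows:
   high  days month    city  rain_mm
0    42    24   May    Oslo      259
1    17    20   May  Madrid      259
2     8     1   Oct    Lima      124
3    21    20   Mar   Cairo        3
4    27    12   Mar   Perth        3
5    36    28   Jul   Perth       27
6    25    15   May    Oslo      259
7    23     1   Mar  Denver        3
8    19     7   Mar   Perth        3
9    18    13   Mar  Denver        3
group by month, mean of high:
       high
month      
Jul    36.0
Mar    21.6
May    28.0
Oct     8.0
take 2 rows with smallest high:
       high
month      
Oct     8.0
Mar    21.6
sort by high:
       high
month      
Oct     8.0
Mar    21.6
add column high_plus_10 = t['high'] + 10:
       high  high_plus_10
month                    
Oct     8.0          18.0
Mar    21.6          31.6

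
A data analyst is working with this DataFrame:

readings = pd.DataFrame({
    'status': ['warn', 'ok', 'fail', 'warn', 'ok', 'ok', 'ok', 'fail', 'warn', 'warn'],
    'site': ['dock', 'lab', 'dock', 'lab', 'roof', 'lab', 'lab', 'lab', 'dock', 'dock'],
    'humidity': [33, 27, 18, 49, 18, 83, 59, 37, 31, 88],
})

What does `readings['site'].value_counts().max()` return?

value_counts of site:
site
lab     5
dock    4
roof    1
Name: count, dtype: int64
max of the resulting series → 5

5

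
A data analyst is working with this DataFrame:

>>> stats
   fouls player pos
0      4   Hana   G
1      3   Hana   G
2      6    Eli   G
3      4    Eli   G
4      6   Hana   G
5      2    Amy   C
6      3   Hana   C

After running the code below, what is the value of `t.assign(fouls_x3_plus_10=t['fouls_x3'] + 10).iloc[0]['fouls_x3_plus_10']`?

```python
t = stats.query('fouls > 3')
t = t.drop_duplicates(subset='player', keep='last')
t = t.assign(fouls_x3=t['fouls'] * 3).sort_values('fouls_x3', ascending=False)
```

28

filter rows where fouls > 3:
   fouls player pos
0      4   Hana   G
2      6    Eli   G
3      4    Eli   G
4      6   Hana   G
drop duplicate player (keep=last):
   fouls player pos
3      4    Eli   G
4      6   Hana   G
add column fouls_x3 = t['fouls'] * 3:
   fouls player pos  fouls_x3
3      4    Eli   G        12
4      6   Hana   G        18
sort by fouls_x3 descending:
   fouls player pos  fouls_x3
4      6   Hana   G        18
3      4    Eli   G        12
add column fouls_x3_plus_10 = t['fouls_x3'] + 10:
   fouls player pos  fouls_x3  fouls_x3_plus_10
4      6   Hana   G        18                28
3      4    Eli   G        12                22
Hence 28.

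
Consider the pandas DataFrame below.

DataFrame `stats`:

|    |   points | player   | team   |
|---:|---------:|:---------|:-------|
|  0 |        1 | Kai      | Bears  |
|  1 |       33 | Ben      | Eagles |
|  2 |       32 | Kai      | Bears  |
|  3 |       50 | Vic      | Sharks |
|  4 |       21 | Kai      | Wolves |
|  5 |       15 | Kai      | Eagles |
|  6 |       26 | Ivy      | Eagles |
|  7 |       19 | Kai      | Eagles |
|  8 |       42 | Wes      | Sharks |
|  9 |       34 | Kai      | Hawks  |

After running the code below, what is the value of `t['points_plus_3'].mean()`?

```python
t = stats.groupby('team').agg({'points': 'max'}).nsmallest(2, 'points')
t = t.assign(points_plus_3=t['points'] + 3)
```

29.5

group by team, max of points:
        points
team          
Bears       32
Eagles      33
Hawks       34
Sharks      50
Wolves      21
take 2 rows with smallest points:
        points
team          
Wolves      21
Bears       32
add column points_plus_3 = t['points'] + 3:
        points  points_plus_3
team                         
Wolves      21             24
Bears       32             35
Reading off the mean of column 'points_plus_3', we get 29.5.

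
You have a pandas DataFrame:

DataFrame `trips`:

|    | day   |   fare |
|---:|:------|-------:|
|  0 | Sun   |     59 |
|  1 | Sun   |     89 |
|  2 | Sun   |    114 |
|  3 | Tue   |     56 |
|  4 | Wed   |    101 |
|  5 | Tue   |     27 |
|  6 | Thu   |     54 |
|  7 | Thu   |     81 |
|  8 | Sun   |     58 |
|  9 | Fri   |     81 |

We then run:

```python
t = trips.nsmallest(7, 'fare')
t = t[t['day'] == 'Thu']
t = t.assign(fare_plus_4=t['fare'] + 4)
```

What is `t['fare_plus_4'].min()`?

take 7 rows with smallest fare:
   day  fare
5  Tue    27
6  Thu    54
3  Tue    56
8  Sun    58
0  Sun    59
7  Thu    81
9  Fri    81
filter rows where day == 'Thu':
   day  fare
6  Thu    54
7  Thu    81
add column fare_plus_4 = t['fare'] + 4:
   day  fare  fare_plus_4
6  Thu    54           58
7  Thu    81           85
Finally, min of column 'fare_plus_4' = 58.

58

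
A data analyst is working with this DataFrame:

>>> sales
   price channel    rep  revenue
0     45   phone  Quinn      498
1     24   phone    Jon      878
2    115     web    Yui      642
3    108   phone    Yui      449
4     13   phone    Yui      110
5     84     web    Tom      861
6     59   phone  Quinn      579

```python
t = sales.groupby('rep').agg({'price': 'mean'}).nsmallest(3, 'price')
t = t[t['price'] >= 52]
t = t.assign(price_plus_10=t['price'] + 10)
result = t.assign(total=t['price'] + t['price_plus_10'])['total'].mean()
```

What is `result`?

140.666666667

group by rep, mean of price:
           price
rep             
Jon    24.000000
Quinn  52.000000
Tom    84.000000
Yui    78.666667
take 3 rows with smallest price:
           price
rep             
Jon    24.000000
Quinn  52.000000
Yui    78.666667
filter rows where price >= 52:
           price
rep             
Quinn  52.000000
Yui    78.666667
add column price_plus_10 = t['price'] + 10:
           price  price_plus_10
rep                            
Quinn  52.000000      62.000000
Yui    78.666667      88.666667
add column total = t['price'] + t['price_plus_10']:
           price  price_plus_10       total
rep                                        
Quinn  52.000000      62.000000  114.000000
Yui    78.666667      88.666667  167.333333
Reading off the mean of column 'total', we get 140.666666667.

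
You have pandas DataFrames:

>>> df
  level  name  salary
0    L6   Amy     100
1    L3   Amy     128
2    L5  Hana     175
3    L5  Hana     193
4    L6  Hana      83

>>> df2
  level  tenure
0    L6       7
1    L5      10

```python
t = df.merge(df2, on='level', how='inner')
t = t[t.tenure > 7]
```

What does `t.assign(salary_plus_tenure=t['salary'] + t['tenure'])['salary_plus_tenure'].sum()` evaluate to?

merge on 'level' (how='inner') → 4 rows:
  level  name  salary  tenure
0    L6   Amy     100       7
1    L5  Hana     175      10
2    L5  Hana     193      10
3    L6  Hana      83       7
filter rows where tenure > 7:
  level  name  salary  tenure
1    L5  Hana     175      10
2    L5  Hana     193      10
add column salary_plus_tenure = t['salary'] + t['tenure']:
  level  name  salary  tenure  salary_plus_tenure
1    L5  Hana     175      10                 185
2    L5  Hana     193      10                 203
The sum of column 'salary_plus_tenure' is 388.

388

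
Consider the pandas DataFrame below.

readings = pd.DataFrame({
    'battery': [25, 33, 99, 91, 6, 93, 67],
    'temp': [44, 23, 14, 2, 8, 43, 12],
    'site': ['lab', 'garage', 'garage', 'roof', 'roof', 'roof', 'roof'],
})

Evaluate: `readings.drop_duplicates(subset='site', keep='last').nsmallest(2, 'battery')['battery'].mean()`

drop duplicate site (keep=last):
   battery  temp    site
0       25    44     lab
2       99    14  garage
6       67    12    roof
take 2 rows with smallest battery:
   battery  temp  site
0       25    44   lab
6       67    12  roof
Then the mean of column 'battery': 46.0

46.0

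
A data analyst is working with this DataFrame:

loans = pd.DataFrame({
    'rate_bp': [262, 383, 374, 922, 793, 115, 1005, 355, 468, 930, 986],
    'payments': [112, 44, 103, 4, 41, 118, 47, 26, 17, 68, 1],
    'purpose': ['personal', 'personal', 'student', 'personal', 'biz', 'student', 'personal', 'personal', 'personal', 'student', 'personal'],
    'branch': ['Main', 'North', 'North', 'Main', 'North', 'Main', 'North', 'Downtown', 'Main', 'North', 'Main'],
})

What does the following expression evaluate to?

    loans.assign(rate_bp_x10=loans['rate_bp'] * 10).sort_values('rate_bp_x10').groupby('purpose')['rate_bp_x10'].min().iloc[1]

add column rate_bp_x10 = loans['rate_bp'] * 10:
    rate_bp  payments   purpose    branch  rate_bp_x10
0       262       112  personal      Main         2620
1       383        44  personal     North         3830
2       374       103   student     North         3740
3       922         4  personal      Main         9220
4       793        41       biz     North         7930
5       115       118   student      Main         1150
6      1005        47  personal     North        10050
7       355        26  personal  Downtown         3550
8       468        17  personal      Main         4680
9       930        68   student     North         9300
10      986         1  personal      Main         9860
sort by rate_bp_x10:
    rate_bp  payments   purpose    branch  rate_bp_x10
5       115       118   student      Main         1150
0       262       112  personal      Main         2620
7       355        26  personal  Downtown         3550
2       374       103   student     North         3740
1       383        44  personal     North         3830
8       468        17  personal      Main         4680
4       793        41       biz     North         7930
3       922         4  personal      Main         9220
9       930        68   student     North         9300
10      986         1  personal      Main         9860
6      1005        47  personal     North        10050
group by purpose, min of rate_bp_x10:
purpose
biz         7930
personal    2620
student     1150
Name: rate_bp_x10, dtype: int64
Hence 2620.

2620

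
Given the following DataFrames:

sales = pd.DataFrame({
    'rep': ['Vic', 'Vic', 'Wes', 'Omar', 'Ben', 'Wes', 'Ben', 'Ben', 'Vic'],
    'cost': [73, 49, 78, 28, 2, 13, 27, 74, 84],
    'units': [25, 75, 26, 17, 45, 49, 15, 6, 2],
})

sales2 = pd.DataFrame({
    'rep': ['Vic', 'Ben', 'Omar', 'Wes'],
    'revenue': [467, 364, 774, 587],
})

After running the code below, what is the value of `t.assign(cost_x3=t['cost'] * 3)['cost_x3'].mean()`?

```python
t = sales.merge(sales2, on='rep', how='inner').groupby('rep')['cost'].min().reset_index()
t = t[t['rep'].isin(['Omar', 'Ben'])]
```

45.0

merge on 'rep' (how='inner') → 9 rows:
    rep  cost  units  revenue
0   Vic    73     25      467
1   Vic    49     75      467
2   Wes    78     26      587
3  Omar    28     17      774
4   Ben     2     45      364
5   Wes    13     49      587
6   Ben    27     15      364
7   Ben    74      6      364
8   Vic    84      2      467
group by rep, min of cost:
rep
Ben      2
Omar    28
Vic     49
Wes     13
Name: cost, dtype: int64
reset_index():
    rep  cost
0   Ben     2
1  Omar    28
2   Vic    49
3   Wes    13
filter rows where rep in ['Omar', 'Ben']:
    rep  cost
0   Ben     2
1  Omar    28
add column cost_x3 = t['cost'] * 3:
    rep  cost  cost_x3
0   Ben     2        6
1  Omar    28       84
mean of column 'cost_x3' → 45.0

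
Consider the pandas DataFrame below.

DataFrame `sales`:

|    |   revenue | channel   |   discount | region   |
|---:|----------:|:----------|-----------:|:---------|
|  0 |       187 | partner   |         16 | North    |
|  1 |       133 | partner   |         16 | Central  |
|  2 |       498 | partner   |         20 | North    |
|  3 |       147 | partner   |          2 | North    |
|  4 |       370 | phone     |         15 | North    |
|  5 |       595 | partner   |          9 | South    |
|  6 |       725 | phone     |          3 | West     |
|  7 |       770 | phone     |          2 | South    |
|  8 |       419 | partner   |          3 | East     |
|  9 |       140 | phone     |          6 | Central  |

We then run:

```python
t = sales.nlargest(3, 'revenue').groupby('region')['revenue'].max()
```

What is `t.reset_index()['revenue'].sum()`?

take 3 rows with largest revenue:
   revenue  channel  discount region
7      770    phone         2  South
6      725    phone         3   West
5      595  partner         9  South
group by region, max of revenue:
region
South    770
West     725
Name: revenue, dtype: int64
reset_index():
  region  revenue
0  South      770
1   West      725
Reading off the sum of column 'revenue', we get 1495.

1495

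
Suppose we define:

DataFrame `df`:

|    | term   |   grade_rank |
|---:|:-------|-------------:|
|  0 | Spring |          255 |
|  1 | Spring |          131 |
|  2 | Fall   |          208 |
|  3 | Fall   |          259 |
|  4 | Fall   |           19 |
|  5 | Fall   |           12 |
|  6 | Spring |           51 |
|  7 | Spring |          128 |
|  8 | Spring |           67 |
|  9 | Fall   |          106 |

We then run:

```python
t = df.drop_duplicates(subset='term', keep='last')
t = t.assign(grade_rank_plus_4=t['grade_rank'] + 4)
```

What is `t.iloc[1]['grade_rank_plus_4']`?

110

drop duplicate term (keep=last):
     term  grade_rank
8  Spring          67
9    Fall         106
add column grade_rank_plus_4 = t['grade_rank'] + 4:
     term  grade_rank  grade_rank_plus_4
8  Spring          67                 71
9    Fall         106                110
Taking the value at position 1, column 'grade_rank_plus_4' gives 110.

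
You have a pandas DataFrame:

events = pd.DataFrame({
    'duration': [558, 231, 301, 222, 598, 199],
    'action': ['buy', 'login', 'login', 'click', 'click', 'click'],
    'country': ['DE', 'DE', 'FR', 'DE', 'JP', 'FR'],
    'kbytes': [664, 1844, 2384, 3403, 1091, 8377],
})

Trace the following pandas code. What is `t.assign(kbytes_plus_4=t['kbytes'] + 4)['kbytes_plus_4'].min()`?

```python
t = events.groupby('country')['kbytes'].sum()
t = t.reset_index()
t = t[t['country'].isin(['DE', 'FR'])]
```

group by country, sum of kbytes:
country
DE     5911
FR    10761
JP     1091
Name: kbytes, dtype: int64
reset_index():
  country  kbytes
0      DE    5911
1      FR   10761
2      JP    1091
filter rows where country in ['DE', 'FR']:
  country  kbytes
0      DE    5911
1      FR   10761
add column kbytes_plus_4 = t['kbytes'] + 4:
  country  kbytes  kbytes_plus_4
0      DE    5911           5915
1      FR   10761          10765

5915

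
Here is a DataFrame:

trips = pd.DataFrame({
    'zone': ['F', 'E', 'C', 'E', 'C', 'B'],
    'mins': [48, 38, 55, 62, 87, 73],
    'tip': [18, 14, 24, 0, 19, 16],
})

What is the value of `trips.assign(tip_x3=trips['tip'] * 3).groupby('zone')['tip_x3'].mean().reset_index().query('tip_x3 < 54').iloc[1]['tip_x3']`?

21.0

add column tip_x3 = trips['tip'] * 3:
  zone  mins  tip  tip_x3
0    F    48   18      54
1    E    38   14      42
2    C    55   24      72
3    E    62    0       0
4    C    87   19      57
5    B    73   16      48
group by zone, mean of tip_x3:
zone
B    48.0
C    64.5
E    21.0
F    54.0
Name: tip_x3, dtype: float64
reset_index():
  zone  tip_x3
0    B    48.0
1    C    64.5
2    E    21.0
3    F    54.0
filter rows where tip_x3 < 54:
  zone  tip_x3
0    B    48.0
2    E    21.0
value at position 1, column 'tip_x3' → 21.0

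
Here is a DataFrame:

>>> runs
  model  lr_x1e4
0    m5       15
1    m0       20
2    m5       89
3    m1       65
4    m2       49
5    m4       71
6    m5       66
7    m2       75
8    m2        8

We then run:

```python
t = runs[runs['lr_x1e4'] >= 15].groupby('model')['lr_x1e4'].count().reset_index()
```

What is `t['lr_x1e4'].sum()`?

filter rows where lr_x1e4 >= 15:
  model  lr_x1e4
0    m5       15
1    m0       20
2    m5       89
3    m1       65
4    m2       49
5    m4       71
6    m5       66
7    m2       75
group by model, count of lr_x1e4:
model
m0    1
m1    1
m2    2
m4    1
m5    3
Name: lr_x1e4, dtype: int64
reset_index():
  model  lr_x1e4
0    m0        1
1    m1        1
2    m2        2
3    m4        1
4    m5        3

8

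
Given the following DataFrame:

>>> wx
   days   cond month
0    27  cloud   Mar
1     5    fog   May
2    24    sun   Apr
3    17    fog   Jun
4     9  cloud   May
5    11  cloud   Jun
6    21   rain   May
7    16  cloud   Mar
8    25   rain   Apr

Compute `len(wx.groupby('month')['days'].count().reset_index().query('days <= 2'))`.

group by month, count of days:
month
Apr    2
Jun    2
Mar    2
May    3
Name: days, dtype: int64
reset_index():
  month  days
0   Apr     2
1   Jun     2
2   Mar     2
3   May     3
filter rows where days <= 2:
  month  days
0   Apr     2
1   Jun     2
2   Mar     2
number of rows → 3

3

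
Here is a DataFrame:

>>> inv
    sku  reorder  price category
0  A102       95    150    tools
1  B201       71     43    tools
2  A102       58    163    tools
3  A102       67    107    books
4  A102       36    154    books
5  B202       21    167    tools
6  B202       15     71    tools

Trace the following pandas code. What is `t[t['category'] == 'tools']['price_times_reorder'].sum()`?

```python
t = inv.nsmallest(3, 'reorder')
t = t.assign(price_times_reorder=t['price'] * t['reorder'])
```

take 3 rows with smallest reorder:
    sku  reorder  price category
6  B202       15     71    tools
5  B202       21    167    tools
4  A102       36    154    books
add column price_times_reorder = t['price'] * t['reorder']:
    sku  reorder  price category  price_times_reorder
6  B202       15     71    tools                 1065
5  B202       21    167    tools                 3507
4  A102       36    154    books                 5544
filter rows where category == 'tools':
    sku  reorder  price category  price_times_reorder
6  B202       15     71    tools                 1065
5  B202       21    167    tools                 3507
Then the sum of column 'price_times_reorder': 4572

4572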